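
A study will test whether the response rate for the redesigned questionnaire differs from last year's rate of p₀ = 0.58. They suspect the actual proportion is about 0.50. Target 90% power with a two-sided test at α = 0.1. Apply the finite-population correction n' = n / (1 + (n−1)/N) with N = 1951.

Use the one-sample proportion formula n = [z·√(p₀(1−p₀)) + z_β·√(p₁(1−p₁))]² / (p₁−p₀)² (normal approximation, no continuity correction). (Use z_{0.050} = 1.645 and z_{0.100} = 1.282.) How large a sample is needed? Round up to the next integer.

n = 283

n = [z_{α/2}·√(p₀q₀) + z_β·√(p₁q₁)]² / (p₁ − p₀)²
  = [1.645·√(0.58·0.42) + 1.282·√(0.50·0.50)]² / (-0.08)²
  = [1.645·0.4936 + 1.282·0.5000]² / 0.0064
  = [1.4529]² / 0.0064
  = 329.83
Finite-population correction (N = 1951): 329.83 / (1 + (329.83 − 1)/1951) = 282.26.
Round up → n = 283.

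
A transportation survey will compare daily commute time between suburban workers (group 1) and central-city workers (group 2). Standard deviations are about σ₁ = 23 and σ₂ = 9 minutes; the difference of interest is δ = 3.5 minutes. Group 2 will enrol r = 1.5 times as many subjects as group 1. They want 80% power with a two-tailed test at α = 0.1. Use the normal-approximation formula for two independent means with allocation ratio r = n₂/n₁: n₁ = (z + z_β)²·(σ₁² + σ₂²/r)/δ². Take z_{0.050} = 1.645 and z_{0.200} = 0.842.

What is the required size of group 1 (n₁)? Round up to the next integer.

n₁ = (z_{α/2} + z_β)² · (σ₁² + σ₂²/r) / δ²
   = (1.645 + 0.842)² · (23² + 9²/1.5) / 3.5²
   = 6.1852 · (529 + 54) / 12.25
   = 6.1852 · 583 / 12.25
   = 294.36
Round up → n₁ = 295; n₂ = r·n₁ = 1.5 × 295 = 443.

n₁ = 295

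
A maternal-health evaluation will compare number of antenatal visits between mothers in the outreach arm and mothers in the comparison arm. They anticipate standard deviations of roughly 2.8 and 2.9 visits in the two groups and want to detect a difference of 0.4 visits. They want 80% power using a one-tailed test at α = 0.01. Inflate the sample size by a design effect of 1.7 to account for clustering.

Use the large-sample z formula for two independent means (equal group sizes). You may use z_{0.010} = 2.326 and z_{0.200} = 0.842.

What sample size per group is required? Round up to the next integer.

n = (z_α + z_β)² · (σ₁² + σ₂²) / δ²
  = (2.326 + 0.842)² · (2.8² + 2.9² = 16.25) / 0.4²
  = 10.0362 · 16.25 / 0.16
  = 1019.30
Design effect: 1.7 × 1019.30 = 1732.82.
Round up → n = 1733 per group.

n = 1733 per group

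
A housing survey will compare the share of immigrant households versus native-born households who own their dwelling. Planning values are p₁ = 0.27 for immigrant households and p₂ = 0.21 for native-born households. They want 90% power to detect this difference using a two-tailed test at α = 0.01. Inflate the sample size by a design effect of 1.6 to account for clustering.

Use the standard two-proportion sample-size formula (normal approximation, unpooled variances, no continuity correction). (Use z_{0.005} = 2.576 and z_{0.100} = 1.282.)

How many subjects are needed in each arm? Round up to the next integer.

n = 2402 per group

n = (z_{α/2} + z_β)² · [p₁(1−p₁) + p₂(1−p₂)] / (p₁ − p₂)²
  = (2.576 + 1.282)² · (0.27·0.73 + 0.21·0.79) / (0.06)²
  = (3.858)² · (0.1971 + 0.1659) / 0.0036
  = 14.8842 · 0.3630 / 0.0036
  = 1500.82
Design effect: 1.6 × 1500.82 = 2401.31.
Round up → n = 2402 per group.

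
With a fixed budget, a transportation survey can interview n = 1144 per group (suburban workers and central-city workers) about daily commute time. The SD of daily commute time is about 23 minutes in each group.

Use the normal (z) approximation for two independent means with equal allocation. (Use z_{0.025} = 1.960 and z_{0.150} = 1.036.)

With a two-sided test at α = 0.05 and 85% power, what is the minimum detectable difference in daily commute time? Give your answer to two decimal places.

Minimum detectable difference ≈ 2.88 minutes

δ = (z_{α/2} + z_β) · √((σ₁²+σ₂²)/n)
  = (1.960 + 1.036) · √(1058/1144)
  = 2.996 · √0.92483
  = 2.996 · 0.9617
  = 2.8812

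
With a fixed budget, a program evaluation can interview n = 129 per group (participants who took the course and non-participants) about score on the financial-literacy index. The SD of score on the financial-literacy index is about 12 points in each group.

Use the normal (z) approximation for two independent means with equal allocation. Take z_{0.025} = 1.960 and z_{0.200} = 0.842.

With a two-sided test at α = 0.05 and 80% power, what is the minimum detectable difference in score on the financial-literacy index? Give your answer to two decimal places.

δ = (z_{α/2} + z_β) · √((σ₁²+σ₂²)/n)
  = (1.960 + 0.842) · √(288/129)
  = 2.802 · √2.2326
  = 2.802 · 1.4942
  = 4.1867

Minimum detectable difference ≈ 4.19 points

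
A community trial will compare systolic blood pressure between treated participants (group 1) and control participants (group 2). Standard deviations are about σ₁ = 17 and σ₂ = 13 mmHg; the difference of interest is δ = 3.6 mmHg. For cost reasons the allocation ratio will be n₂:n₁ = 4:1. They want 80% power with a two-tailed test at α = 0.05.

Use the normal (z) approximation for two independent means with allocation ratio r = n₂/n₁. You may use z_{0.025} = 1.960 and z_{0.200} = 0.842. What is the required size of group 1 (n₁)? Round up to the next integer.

n₁ = (z_{α/2} + z_β)² · (σ₁² + σ₂²/r) / δ²
   = (1.960 + 0.842)² · (17² + 13²/4) / 3.6²
   = 7.8512 · (289 + 42.25) / 12.96
   = 7.8512 · 331.25 / 12.96
   = 200.67
Round up → n₁ = 201; n₂ = r·n₁ = 4 × 201 = 804.

n₁ = 201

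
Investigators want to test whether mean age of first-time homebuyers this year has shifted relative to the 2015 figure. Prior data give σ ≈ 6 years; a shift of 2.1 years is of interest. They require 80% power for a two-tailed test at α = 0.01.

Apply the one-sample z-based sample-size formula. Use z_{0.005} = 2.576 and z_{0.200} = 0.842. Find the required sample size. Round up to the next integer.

n = (z_{α/2} + z_β)² · σ² / δ²
  = (2.576 + 0.842)² · 6² / 2.1²
  = 11.6827 · 36 / 4.41
  = 95.37
Round up → n = 96.

n = 96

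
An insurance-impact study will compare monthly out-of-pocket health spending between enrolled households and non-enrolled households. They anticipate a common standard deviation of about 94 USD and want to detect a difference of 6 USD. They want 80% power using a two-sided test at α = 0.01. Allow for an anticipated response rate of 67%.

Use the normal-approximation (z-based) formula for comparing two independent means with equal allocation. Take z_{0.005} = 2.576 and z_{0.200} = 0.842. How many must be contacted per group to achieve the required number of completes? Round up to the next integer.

n = 8560 per group

n = (z_{α/2} + z_β)² · (σ₁² + σ₂²) / δ²
  = (2.576 + 0.842)² · (2·94² = 17672) / 6²
  = 11.6827 · 17672 / 36
  = 5734.92
Adjust for 67% response: 5734.92 / 0.67 = 8559.58.
Round up → n = 8560 per group.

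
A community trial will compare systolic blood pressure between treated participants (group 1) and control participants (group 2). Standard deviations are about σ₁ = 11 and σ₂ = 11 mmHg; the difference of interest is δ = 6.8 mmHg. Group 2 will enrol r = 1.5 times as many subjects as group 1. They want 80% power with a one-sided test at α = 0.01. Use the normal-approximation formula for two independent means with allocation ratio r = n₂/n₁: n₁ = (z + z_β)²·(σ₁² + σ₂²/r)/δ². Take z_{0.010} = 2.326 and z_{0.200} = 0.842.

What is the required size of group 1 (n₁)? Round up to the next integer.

n₁ = 44

n₁ = (z_α + z_β)² · (σ₁² + σ₂²/r) / δ²
   = (2.326 + 0.842)² · (11² + 11²/1.5) / 6.8²
   = 10.0362 · (121 + 80.6667) / 46.24
   = 10.0362 · 201.6667 / 46.24
   = 43.77
Round up → n₁ = 44; n₂ = r·n₁ = 1.5 × 44 = 66.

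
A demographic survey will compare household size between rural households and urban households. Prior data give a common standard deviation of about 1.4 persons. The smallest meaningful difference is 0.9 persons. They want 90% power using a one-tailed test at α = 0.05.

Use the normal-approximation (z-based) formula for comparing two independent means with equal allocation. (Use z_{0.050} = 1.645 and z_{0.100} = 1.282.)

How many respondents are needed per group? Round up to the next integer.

n = (z_α + z_β)² · (σ₁² + σ₂²) / δ²
  = (1.645 + 1.282)² · (2·1.4² = 3.92) / 0.9²
  = 8.5673 · 3.92 / 0.81
  = 41.46
Round up → n = 42 per group.

n = 42 per group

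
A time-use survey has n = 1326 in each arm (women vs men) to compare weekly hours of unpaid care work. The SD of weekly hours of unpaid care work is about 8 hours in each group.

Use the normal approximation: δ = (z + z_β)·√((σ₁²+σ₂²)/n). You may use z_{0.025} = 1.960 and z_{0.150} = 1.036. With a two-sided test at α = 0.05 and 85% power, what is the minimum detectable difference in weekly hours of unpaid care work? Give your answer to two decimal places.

δ = (z_{α/2} + z_β) · √((σ₁²+σ₂²)/n)
  = (1.960 + 1.036) · √(128/1326)
  = 2.996 · √0.09653
  = 2.996 · 0.3107
  = 0.9308

Minimum detectable difference ≈ 0.93 hours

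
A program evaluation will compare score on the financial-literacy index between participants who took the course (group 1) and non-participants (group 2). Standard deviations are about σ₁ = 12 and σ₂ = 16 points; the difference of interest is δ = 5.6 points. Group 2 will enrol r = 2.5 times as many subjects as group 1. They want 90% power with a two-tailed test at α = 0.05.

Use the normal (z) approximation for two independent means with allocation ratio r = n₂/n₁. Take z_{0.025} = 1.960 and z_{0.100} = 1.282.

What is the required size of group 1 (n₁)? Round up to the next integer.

n₁ = 83

n₁ = (z_{α/2} + z_β)² · (σ₁² + σ₂²/r) / δ²
   = (1.960 + 1.282)² · (12² + 16²/2.5) / 5.6²
   = 10.5106 · (144 + 102.4) / 31.36
   = 10.5106 · 246.4 / 31.36
   = 82.58
Round up → n₁ = 83; n₂ = r·n₁ = 2.5 × 83 = 208.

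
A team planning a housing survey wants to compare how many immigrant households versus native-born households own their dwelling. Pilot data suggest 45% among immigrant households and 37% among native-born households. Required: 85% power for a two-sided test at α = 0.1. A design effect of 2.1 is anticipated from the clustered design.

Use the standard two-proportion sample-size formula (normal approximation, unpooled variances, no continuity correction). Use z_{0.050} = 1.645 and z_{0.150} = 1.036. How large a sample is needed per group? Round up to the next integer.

n = 1134 per group

n = (z_{α/2} + z_β)² · [p₁(1−p₁) + p₂(1−p₂)] / (p₁ − p₂)²
  = (1.645 + 1.036)² · (0.45·0.55 + 0.37·0.63) / (0.08)²
  = (2.681)² · (0.2475 + 0.2331) / 0.0064
  = 7.1878 · 0.4806 / 0.0064
  = 539.76
Design effect: 2.1 × 539.76 = 1133.49.
Round up → n = 1134 per group.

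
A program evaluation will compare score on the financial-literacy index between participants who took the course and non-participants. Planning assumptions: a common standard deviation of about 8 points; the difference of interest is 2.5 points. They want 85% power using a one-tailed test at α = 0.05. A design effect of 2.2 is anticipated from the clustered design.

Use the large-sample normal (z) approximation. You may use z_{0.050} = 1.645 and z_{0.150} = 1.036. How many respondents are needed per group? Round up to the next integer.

n = 324 per group

n = (z_α + z_β)² · (σ₁² + σ₂²) / δ²
  = (1.645 + 1.036)² · (2·8² = 128) / 2.5²
  = 7.1878 · 128 / 6.25
  = 147.21
Design effect: 2.2 × 147.21 = 323.85.
Round up → n = 324 per group.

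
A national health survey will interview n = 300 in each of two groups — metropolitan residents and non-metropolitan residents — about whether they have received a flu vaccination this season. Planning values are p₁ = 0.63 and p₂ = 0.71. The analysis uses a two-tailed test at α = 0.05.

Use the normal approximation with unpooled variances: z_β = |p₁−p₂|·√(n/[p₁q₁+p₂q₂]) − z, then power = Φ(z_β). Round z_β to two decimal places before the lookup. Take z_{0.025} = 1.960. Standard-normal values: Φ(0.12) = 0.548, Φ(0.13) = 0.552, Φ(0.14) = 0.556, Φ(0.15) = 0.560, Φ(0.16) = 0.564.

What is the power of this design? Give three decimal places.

z_β = |p₁−p₂|·√(n/[p₁q₁+p₂q₂]) − z_{α/2}
    = 0.08 · √(300/0.4390) − 1.960
    = 0.08 · 26.1414 − 1.960
    = 2.0913 − 1.960 = 0.1313 → 0.13
Power = Φ(0.13) = 0.552.

Power ≈ 0.552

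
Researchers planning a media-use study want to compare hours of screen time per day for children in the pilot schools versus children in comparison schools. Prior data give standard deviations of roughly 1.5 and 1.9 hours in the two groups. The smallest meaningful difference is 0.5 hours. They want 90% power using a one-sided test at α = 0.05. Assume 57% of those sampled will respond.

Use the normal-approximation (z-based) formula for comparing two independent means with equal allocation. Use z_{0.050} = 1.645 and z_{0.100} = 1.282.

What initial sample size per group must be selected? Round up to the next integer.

n = (z_α + z_β)² · (σ₁² + σ₂²) / δ²
  = (1.645 + 1.282)² · (1.5² + 1.9² = 5.86) / 0.5²
  = 8.5673 · 5.86 / 0.25
  = 200.82
Adjust for 57% response: 200.82 / 0.57 = 352.31.
Round up → n = 353 per group.

n = 353 per group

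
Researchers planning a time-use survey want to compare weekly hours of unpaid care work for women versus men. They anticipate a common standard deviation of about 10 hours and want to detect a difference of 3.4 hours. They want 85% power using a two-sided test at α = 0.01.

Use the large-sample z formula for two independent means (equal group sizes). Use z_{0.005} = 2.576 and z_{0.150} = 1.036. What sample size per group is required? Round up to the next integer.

n = 226 per group

n = (z_{α/2} + z_β)² · (σ₁² + σ₂²) / δ²
  = (2.576 + 1.036)² · (2·10² = 200) / 3.4²
  = 13.0465 · 200 / 11.56
  = 225.72
Round up → n = 226 per group.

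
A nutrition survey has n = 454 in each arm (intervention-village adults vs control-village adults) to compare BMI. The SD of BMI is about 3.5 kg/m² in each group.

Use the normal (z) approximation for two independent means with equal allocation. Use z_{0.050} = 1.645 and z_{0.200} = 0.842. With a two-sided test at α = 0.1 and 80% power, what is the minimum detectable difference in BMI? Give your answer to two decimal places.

Minimum detectable difference ≈ 0.58 kg/m²

δ = (z_{α/2} + z_β) · √((σ₁²+σ₂²)/n)
  = (1.645 + 0.842) · √(24.5/454)
  = 2.487 · √0.05396
  = 2.487 · 0.2323
  = 0.5777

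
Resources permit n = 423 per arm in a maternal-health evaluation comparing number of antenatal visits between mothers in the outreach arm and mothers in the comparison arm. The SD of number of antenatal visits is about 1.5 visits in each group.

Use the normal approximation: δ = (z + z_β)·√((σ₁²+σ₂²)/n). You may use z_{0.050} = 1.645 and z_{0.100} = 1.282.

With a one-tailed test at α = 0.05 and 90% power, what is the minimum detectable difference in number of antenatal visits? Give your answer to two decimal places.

Minimum detectable difference ≈ 0.30 visits

δ = (z_α + z_β) · √((σ₁²+σ₂²)/n)
  = (1.645 + 1.282) · √(4.5/423)
  = 2.927 · √0.01064
  = 2.927 · 0.1031
  = 0.3019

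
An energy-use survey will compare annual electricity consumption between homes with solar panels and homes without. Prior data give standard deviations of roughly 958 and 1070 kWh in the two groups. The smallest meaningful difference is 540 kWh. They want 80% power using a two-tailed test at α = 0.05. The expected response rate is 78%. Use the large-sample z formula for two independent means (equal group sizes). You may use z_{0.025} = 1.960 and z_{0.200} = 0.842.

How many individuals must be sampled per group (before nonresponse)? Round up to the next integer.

n = (z_{α/2} + z_β)² · (σ₁² + σ₂²) / δ²
  = (1.960 + 0.842)² · (958² + 1070² = 2062664) / 540²
  = 7.8512 · 2062664 / 291600
  = 55.54
Adjust for 78% response: 55.54 / 0.78 = 71.20.
Round up → n = 72 per group.

n = 72 per group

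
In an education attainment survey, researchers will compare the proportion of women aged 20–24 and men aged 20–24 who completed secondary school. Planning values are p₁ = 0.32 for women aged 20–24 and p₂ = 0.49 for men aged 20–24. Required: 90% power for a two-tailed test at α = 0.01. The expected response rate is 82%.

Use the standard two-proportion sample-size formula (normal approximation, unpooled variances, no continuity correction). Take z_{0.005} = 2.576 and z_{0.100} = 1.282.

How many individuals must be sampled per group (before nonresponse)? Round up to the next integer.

n = (z_{α/2} + z_β)² · [p₁(1−p₁) + p₂(1−p₂)] / (p₁ − p₂)²
  = (2.576 + 1.282)² · (0.32·0.68 + 0.49·0.51) / (-0.17)²
  = (3.858)² · (0.2176 + 0.2499) / 0.0289
  = 14.8842 · 0.4675 / 0.0289
  = 240.77
Adjust for 82% response: 240.77 / 0.82 = 293.63.
Round up → n = 294 per group.

n = 294 per group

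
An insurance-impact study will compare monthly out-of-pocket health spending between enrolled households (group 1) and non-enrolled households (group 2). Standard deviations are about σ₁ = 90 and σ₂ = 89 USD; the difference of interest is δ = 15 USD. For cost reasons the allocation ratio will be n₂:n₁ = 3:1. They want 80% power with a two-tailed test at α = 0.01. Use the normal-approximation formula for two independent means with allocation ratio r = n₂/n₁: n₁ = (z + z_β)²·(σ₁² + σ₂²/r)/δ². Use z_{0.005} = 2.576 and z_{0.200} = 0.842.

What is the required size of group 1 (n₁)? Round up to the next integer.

n₁ = 558

n₁ = (z_{α/2} + z_β)² · (σ₁² + σ₂²/r) / δ²
   = (2.576 + 0.842)² · (90² + 89²/3) / 15²
   = 11.6827 · (8100 + 2640.3) / 225
   = 11.6827 · 10740.3 / 225
   = 557.67
Round up → n₁ = 558; n₂ = r·n₁ = 3 × 558 = 1674.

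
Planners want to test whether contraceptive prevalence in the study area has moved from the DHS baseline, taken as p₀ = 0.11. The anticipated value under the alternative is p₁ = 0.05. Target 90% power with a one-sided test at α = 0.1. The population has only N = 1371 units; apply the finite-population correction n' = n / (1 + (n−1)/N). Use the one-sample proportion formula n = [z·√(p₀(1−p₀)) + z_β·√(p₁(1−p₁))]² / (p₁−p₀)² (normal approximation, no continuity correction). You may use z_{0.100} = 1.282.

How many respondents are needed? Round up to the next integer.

n = 118

n = [z_α·√(p₀q₀) + z_β·√(p₁q₁)]² / (p₁ − p₀)²
  = [1.282·√(0.11·0.89) + 1.282·√(0.05·0.95)]² / (-0.06)²
  = [1.282·0.3129 + 1.282·0.2179]² / 0.0036
  = [0.6805]² / 0.0036
  = 128.64
Finite-population correction (N = 1371): 128.64 / (1 + (128.64 − 1)/1371) = 117.69.
Round up → n = 118.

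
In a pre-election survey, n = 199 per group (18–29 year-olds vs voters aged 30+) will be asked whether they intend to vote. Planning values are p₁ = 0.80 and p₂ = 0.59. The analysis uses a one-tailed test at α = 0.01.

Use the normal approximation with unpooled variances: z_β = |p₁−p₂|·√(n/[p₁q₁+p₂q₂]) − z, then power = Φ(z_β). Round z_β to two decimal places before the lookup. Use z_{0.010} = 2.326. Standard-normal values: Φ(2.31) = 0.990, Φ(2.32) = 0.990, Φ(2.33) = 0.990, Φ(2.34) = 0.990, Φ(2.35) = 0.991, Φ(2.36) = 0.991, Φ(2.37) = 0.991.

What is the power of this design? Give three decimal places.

Power ≈ 0.991

z_β = |p₁−p₂|·√(n/[p₁q₁+p₂q₂]) − z_α
    = 0.21 · √(199/0.4019) − 2.326
    = 0.21 · 22.2519 − 2.326
    = 4.6729 − 2.326 = 2.3469 → 2.35
Power = Φ(2.35) = 0.991.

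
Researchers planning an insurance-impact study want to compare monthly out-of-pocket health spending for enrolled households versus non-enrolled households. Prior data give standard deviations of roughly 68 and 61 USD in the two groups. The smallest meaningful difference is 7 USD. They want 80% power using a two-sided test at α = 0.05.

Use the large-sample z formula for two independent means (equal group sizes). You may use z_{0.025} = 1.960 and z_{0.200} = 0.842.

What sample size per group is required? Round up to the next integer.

n = 1338 per group

n = (z_{α/2} + z_β)² · (σ₁² + σ₂²) / δ²
  = (1.960 + 0.842)² · (68² + 61² = 8345) / 7²
  = 7.8512 · 8345 / 49
  = 1337.11
Round up → n = 1338 per group.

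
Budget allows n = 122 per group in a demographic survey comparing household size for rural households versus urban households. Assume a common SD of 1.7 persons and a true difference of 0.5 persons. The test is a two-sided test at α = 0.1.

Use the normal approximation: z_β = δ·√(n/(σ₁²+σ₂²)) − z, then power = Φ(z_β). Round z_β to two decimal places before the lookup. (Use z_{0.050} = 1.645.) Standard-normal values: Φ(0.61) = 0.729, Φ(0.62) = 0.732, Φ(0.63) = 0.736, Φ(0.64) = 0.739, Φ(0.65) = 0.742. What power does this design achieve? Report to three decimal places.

Power ≈ 0.742

z_β = δ·√(n/(σ₁²+σ₂²)) − z_{α/2}
    = 0.5 · √(122/5.78) − 1.645
    = 0.5 · 4.59426 − 1.645
    = 2.2971 − 1.645 = 0.6521 → 0.65
Power = Φ(0.65) = 0.742.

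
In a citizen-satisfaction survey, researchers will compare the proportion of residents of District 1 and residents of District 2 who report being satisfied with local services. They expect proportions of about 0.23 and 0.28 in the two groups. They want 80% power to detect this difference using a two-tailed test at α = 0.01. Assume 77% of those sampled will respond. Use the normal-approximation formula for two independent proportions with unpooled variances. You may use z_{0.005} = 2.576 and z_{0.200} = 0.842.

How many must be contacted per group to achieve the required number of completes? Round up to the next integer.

n = 2299 per group

n = (z_{α/2} + z_β)² · [p₁(1−p₁) + p₂(1−p₂)] / (p₁ − p₂)²
  = (2.576 + 0.842)² · (0.23·0.77 + 0.28·0.72) / (-0.05)²
  = (3.418)² · (0.1771 + 0.2016) / 0.0025
  = 11.6827 · 0.3787 / 0.0025
  = 1769.70
Adjust for 77% response: 1769.70 / 0.77 = 2298.31.
Round up → n = 2299 per group.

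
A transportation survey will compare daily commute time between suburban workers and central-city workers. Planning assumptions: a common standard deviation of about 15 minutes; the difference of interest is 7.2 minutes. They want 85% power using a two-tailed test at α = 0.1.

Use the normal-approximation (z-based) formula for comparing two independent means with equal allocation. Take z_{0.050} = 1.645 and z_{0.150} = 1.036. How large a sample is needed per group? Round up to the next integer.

n = (z_{α/2} + z_β)² · (σ₁² + σ₂²) / δ²
  = (1.645 + 1.036)² · (2·15² = 450) / 7.2²
  = 7.1878 · 450 / 51.84
  = 62.39
Round up → n = 63 per group.

n = 63 per group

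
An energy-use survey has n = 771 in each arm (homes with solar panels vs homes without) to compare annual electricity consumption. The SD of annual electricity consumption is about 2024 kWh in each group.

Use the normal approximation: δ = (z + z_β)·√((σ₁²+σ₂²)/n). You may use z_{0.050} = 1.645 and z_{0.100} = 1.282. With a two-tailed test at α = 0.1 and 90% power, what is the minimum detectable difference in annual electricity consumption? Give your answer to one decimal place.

Minimum detectable difference ≈ 301.7 kWh

δ = (z_{α/2} + z_β) · √((σ₁²+σ₂²)/n)
  = (1.645 + 1.282) · √(8193152/771)
  = 2.927 · √10626.7
  = 2.927 · 103.0857
  = 301.7318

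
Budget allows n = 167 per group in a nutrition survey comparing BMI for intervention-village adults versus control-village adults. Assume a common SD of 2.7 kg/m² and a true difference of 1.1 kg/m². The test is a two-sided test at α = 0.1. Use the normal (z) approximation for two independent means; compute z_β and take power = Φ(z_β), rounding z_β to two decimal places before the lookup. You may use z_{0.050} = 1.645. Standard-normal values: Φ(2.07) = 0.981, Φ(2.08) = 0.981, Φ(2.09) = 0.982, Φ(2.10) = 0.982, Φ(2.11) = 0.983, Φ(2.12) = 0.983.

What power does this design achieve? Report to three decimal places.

z_β = δ·√(n/(σ₁²+σ₂²)) − z_{α/2}
    = 1.1 · √(167/14.58) − 1.645
    = 1.1 · 3.38438 − 1.645
    = 3.7228 − 1.645 = 2.0778 → 2.08
Power = Φ(2.08) = 0.981.

Power ≈ 0.981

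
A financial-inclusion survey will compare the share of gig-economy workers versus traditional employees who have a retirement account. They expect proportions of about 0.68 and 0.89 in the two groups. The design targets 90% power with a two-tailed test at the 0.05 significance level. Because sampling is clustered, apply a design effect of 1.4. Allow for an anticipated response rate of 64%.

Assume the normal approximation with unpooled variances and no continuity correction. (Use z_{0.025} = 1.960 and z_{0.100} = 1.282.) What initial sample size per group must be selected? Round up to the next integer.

n = (z_{α/2} + z_β)² · [p₁(1−p₁) + p₂(1−p₂)] / (p₁ − p₂)²
  = (1.960 + 1.282)² · (0.68·0.32 + 0.89·0.11) / (-0.21)²
  = (3.242)² · (0.2176 + 0.0979) / 0.0441
  = 10.5106 · 0.3155 / 0.0441
  = 75.19
Design effect: 1.4 × 75.19 = 105.27.
Adjust for 64% response: 105.27 / 0.64 = 164.49.
Round up → n = 165 per group.

n = 165 per group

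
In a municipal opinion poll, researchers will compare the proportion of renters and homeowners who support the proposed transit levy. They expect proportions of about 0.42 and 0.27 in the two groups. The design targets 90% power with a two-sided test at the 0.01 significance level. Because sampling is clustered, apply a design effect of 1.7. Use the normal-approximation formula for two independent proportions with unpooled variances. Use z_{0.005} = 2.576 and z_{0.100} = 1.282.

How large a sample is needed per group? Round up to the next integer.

n = 496 per group

n = (z_{α/2} + z_β)² · [p₁(1−p₁) + p₂(1−p₂)] / (p₁ − p₂)²
  = (2.576 + 1.282)² · (0.42·0.58 + 0.27·0.73) / (0.15)²
  = (3.858)² · (0.2436 + 0.1971) / 0.0225
  = 14.8842 · 0.4407 / 0.0225
  = 291.53
Design effect: 1.7 × 291.53 = 495.60.
Round up → n = 496 per group.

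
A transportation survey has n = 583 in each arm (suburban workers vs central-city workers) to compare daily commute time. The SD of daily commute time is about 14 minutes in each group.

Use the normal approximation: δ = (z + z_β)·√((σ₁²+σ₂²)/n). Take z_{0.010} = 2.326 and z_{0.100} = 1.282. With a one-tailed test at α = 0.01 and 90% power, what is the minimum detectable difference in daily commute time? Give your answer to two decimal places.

δ = (z_α + z_β) · √((σ₁²+σ₂²)/n)
  = (2.326 + 1.282) · √(392/583)
  = 3.608 · √0.67238
  = 3.608 · 0.8200
  = 2.9585

Minimum detectable difference ≈ 2.96 minutes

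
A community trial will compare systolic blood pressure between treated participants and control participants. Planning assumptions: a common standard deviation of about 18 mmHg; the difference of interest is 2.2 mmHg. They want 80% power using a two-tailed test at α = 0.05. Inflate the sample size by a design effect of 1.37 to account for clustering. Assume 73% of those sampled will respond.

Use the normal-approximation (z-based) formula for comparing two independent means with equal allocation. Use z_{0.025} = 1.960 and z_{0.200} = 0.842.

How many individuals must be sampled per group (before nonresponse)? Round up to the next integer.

n = (z_{α/2} + z_β)² · (σ₁² + σ₂²) / δ²
  = (1.960 + 0.842)² · (2·18² = 648) / 2.2²
  = 7.8512 · 648 / 4.84
  = 1051.15
Design effect: 1.37 × 1051.15 = 1440.08.
Adjust for 73% response: 1440.08 / 0.73 = 1972.71.
Round up → n = 1973 per group.

n = 1973 per group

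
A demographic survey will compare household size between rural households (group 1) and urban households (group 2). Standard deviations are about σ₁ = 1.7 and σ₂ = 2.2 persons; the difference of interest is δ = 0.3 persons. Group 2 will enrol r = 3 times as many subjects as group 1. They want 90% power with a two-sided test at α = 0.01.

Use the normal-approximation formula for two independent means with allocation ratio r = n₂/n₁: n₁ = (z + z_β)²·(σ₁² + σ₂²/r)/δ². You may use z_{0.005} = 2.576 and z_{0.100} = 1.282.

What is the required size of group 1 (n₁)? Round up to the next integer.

n₁ = 745

n₁ = (z_{α/2} + z_β)² · (σ₁² + σ₂²/r) / δ²
   = (2.576 + 1.282)² · (1.7² + 2.2²/3) / 0.3²
   = 14.8842 · (2.89 + 1.6133) / 0.09
   = 14.8842 · 4.5033 / 0.09
   = 744.76
Round up → n₁ = 745; n₂ = r·n₁ = 3 × 745 = 2235.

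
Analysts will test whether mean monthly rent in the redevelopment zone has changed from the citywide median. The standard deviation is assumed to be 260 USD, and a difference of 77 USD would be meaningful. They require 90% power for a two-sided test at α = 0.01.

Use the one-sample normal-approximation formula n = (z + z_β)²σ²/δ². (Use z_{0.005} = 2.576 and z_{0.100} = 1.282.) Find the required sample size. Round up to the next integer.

n = (z_{α/2} + z_β)² · σ² / δ²
  = (2.576 + 1.282)² · 260² / 77²
  = 14.8842 · 67600 / 5929
  = 169.70
Round up → n = 170.

n = 170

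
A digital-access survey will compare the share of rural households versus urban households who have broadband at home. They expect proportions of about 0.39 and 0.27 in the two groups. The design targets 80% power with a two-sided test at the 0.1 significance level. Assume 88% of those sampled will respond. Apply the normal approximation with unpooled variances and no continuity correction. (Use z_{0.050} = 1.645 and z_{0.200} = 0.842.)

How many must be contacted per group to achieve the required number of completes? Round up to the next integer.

n = (z_{α/2} + z_β)² · [p₁(1−p₁) + p₂(1−p₂)] / (p₁ − p₂)²
  = (1.645 + 0.842)² · (0.39·0.61 + 0.27·0.73) / (0.12)²
  = (2.487)² · (0.2379 + 0.1971) / 0.0144
  = 6.1852 · 0.4350 / 0.0144
  = 186.84
Adjust for 88% response: 186.84 / 0.88 = 212.32.
Round up → n = 213 per group.

n = 213 per group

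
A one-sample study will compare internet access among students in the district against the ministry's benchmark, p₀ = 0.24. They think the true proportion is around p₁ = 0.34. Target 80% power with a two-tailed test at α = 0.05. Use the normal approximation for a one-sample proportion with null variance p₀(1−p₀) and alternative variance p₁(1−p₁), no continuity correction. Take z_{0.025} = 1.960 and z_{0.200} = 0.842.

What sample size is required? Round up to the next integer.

n = 153

n = [z_{α/2}·√(p₀q₀) + z_β·√(p₁q₁)]² / (p₁ − p₀)²
  = [1.960·√(0.24·0.76) + 0.842·√(0.34·0.66)]² / (0.10)²
  = [1.960·0.4271 + 0.842·0.4737]² / 0.0100
  = [1.2359]² / 0.0100
  = 152.76
Round up → n = 153.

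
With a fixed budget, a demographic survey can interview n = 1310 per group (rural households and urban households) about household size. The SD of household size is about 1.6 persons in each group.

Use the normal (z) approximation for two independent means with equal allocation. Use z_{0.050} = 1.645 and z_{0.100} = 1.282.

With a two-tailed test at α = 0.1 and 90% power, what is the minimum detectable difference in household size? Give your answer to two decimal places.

Minimum detectable difference ≈ 0.18 persons

δ = (z_{α/2} + z_β) · √((σ₁²+σ₂²)/n)
  = (1.645 + 1.282) · √(5.12/1310)
  = 2.927 · √0.00391
  = 2.927 · 0.0625
  = 0.1830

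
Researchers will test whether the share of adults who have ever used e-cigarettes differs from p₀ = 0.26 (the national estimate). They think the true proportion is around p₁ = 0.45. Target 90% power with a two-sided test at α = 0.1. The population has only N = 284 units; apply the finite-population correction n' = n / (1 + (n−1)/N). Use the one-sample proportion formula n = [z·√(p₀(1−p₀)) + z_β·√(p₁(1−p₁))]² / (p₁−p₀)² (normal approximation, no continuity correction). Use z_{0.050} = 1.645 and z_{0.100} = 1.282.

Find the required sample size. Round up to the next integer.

n = 44

n = [z_{α/2}·√(p₀q₀) + z_β·√(p₁q₁)]² / (p₁ − p₀)²
  = [1.645·√(0.26·0.74) + 1.282·√(0.45·0.55)]² / (0.19)²
  = [1.645·0.4386 + 1.282·0.4975]² / 0.0361
  = [1.3593]² / 0.0361
  = 51.19
Finite-population correction (N = 284): 51.19 / (1 + (51.19 − 1)/284) = 43.50.
Round up → n = 44.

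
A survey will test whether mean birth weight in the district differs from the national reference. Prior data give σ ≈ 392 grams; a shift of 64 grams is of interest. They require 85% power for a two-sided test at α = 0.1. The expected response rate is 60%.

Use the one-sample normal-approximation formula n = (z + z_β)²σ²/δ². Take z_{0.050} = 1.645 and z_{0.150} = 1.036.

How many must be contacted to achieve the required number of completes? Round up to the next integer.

n = 450

n = (z_{α/2} + z_β)² · σ² / δ²
  = (1.645 + 1.036)² · 392² / 64²
  = 7.1878 · 153664 / 4096
  = 269.65
Adjust for 60% response: 269.65 / 0.60 = 449.42.
Round up → n = 450.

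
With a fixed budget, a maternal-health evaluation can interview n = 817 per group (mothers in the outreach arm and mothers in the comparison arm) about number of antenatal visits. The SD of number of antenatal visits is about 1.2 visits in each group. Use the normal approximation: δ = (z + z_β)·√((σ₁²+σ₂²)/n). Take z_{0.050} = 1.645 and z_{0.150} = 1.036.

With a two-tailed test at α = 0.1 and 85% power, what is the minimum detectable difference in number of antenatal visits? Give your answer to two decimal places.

δ = (z_{α/2} + z_β) · √((σ₁²+σ₂²)/n)
  = (1.645 + 1.036) · √(2.88/817)
  = 2.681 · √0.00353
  = 2.681 · 0.0594
  = 0.1592

Minimum detectable difference ≈ 0.16 visits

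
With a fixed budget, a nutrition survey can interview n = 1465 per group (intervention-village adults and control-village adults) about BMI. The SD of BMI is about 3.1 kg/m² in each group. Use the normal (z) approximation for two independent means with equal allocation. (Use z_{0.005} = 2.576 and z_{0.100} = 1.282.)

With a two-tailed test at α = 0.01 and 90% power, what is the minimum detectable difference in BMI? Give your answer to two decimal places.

δ = (z_{α/2} + z_β) · √((σ₁²+σ₂²)/n)
  = (2.576 + 1.282) · √(19.22/1465)
  = 3.858 · √0.01312
  = 3.858 · 0.1145
  = 0.4419

Minimum detectable difference ≈ 0.44 kg/m²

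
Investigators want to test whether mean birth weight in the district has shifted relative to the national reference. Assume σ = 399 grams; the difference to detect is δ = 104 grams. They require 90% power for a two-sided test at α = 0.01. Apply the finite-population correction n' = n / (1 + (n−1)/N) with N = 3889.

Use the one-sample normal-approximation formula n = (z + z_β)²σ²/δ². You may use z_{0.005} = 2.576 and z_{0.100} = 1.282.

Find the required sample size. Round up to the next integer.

n = (z_{α/2} + z_β)² · σ² / δ²
  = (2.576 + 1.282)² · 399² / 104²
  = 14.8842 · 159201 / 10816
  = 219.08
Finite-population correction (N = 3889): 219.08 / (1 + (219.08 − 1)/3889) = 207.45.
Round up → n = 208.

n = 208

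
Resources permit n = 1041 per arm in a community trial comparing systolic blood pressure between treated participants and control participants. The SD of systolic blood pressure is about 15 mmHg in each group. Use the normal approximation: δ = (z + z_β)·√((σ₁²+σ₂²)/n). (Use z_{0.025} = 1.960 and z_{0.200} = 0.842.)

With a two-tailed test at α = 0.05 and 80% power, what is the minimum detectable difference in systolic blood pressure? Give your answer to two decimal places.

δ = (z_{α/2} + z_β) · √((σ₁²+σ₂²)/n)
  = (1.960 + 0.842) · √(450/1041)
  = 2.802 · √0.43228
  = 2.802 · 0.6575
  = 1.8423

Minimum detectable difference ≈ 1.84 mmHg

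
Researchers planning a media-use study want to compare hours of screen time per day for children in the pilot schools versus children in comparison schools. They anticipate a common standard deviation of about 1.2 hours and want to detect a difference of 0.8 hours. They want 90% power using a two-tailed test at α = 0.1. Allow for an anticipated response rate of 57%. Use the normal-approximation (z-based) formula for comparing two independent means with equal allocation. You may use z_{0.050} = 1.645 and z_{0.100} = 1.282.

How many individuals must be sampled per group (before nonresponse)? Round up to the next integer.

n = 68 per group

n = (z_{α/2} + z_β)² · (σ₁² + σ₂²) / δ²
  = (1.645 + 1.282)² · (2·1.2² = 2.88) / 0.8²
  = 8.5673 · 2.88 / 0.64
  = 38.55
Adjust for 57% response: 38.55 / 0.57 = 67.64.
Round up → n = 68 per group.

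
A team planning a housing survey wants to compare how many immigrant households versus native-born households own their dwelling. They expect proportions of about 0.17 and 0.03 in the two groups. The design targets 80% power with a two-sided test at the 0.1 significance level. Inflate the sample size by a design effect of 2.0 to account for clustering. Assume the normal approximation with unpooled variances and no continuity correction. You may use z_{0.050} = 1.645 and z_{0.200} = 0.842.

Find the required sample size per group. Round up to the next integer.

n = (z_{α/2} + z_β)² · [p₁(1−p₁) + p₂(1−p₂)] / (p₁ − p₂)²
  = (1.645 + 0.842)² · (0.17·0.83 + 0.03·0.97) / (0.14)²
  = (2.487)² · (0.1411 + 0.0291) / 0.0196
  = 6.1852 · 0.1702 / 0.0196
  = 53.71
Design effect: 2.0 × 53.71 = 107.42.
Round up → n = 108 per group.

n = 108 per group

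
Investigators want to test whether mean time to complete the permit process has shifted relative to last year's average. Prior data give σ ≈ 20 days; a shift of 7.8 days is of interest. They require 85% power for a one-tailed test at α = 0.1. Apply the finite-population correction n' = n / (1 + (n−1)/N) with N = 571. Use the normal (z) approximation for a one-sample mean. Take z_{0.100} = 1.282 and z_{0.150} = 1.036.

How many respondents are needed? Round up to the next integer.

n = 34

n = (z_α + z_β)² · σ² / δ²
  = (1.282 + 1.036)² · 20² / 7.8²
  = 5.3731 · 400 / 60.84
  = 35.33
Finite-population correction (N = 571): 35.33 / (1 + (35.33 − 1)/571) = 33.32.
Round up → n = 34.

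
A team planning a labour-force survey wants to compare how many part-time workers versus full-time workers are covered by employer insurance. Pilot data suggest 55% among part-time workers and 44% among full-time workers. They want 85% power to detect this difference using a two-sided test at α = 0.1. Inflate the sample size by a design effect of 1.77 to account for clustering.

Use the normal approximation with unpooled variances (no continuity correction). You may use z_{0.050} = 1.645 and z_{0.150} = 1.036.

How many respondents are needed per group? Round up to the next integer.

n = (z_{α/2} + z_β)² · [p₁(1−p₁) + p₂(1−p₂)] / (p₁ − p₂)²
  = (1.645 + 1.036)² · (0.55·0.45 + 0.44·0.56) / (0.11)²
  = (2.681)² · (0.2475 + 0.2464) / 0.0121
  = 7.1878 · 0.4939 / 0.0121
  = 293.39
Design effect: 1.77 × 293.39 = 519.30.
Round up → n = 520 per group.

n = 520 per group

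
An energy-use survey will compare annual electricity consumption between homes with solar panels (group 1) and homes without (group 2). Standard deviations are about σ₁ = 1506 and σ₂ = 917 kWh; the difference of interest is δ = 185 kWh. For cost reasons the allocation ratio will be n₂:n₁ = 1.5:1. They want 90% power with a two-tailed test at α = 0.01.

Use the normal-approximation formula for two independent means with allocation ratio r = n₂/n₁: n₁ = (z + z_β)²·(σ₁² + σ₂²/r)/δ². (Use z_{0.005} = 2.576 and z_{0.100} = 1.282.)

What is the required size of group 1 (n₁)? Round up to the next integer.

n₁ = 1231

n₁ = (z_{α/2} + z_β)² · (σ₁² + σ₂²/r) / δ²
   = (2.576 + 1.282)² · (1506² + 917²/1.5) / 185²
   = 14.8842 · (2268036 + 560592.7) / 34225
   = 14.8842 · 2828628.7 / 34225
   = 1230.15
Round up → n₁ = 1231; n₂ = r·n₁ = 1.5 × 1231 = 1847.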